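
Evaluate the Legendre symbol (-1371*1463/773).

By multiplicativity, (-1371·1463/773) = (-1371/773)·(1463/773).
First factor (-1371/773):
(-1371/773)
  = (1371/773)    [773 ≡ 1 mod 4 ⇒ (-1/773) = +1]
  = (598/773)    [1371 ≡ 598 mod 773]
  = -(299/773)    [773 ≡ 5 mod 8 ⇒ (2/773) = -1]
  = -(773/299)    [QR: 773 ≡ 1 mod 4, sign kept]
  = -(175/299)    [773 ≡ 175 mod 299]
  = (299/175)    [QR: both ≡ 3 mod 4, sign flips]
  = (124/175)    [299 ≡ 124 mod 175]
  = (31/175)    [175 ≡ 7 mod 8 ⇒ (2/175)^2 = +1]
  = -(175/31)    [QR: both ≡ 3 mod 4, sign flips]
  = -(20/31)    [175 ≡ 20 mod 31]
  = -(5/31)    [31 ≡ 7 mod 8 ⇒ (2/31)^2 = +1]
  = -(31/5)    [QR: 5 ≡ 1 mod 4, sign kept]
  = -(1/5)    [31 ≡ 1 mod 5]
  = -1    [(1/5) = 1]
Second factor (1463/773):
(1463/773)
  = (690/773)    [1463 ≡ 690 mod 773]
  = -(345/773)    [773 ≡ 5 mod 8 ⇒ (2/773) = -1]
  = -(773/345)    [QR: 345 ≡ 1 mod 4, sign kept]
  = -(83/345)    [773 ≡ 83 mod 345]
  = -(345/83)    [QR: 345 ≡ 1 mod 4, sign kept]
  = -(13/83)    [345 ≡ 13 mod 83]
  = -(83/13)    [QR: 13 ≡ 1 mod 4, sign kept]
  = -(5/13)    [83 ≡ 5 mod 13]
  = -(13/5)    [QR: 5 ≡ 1 mod 4, sign kept]
  = -(3/5)    [13 ≡ 3 mod 5]
  = -(5/3)    [QR: 5 ≡ 1 mod 4, sign kept]
  = -(2/3)    [5 ≡ 2 mod 3]
  = (1/3)    [3 ≡ 3 mod 8 ⇒ (2/3) = -1]
  = 1    [(1/3) = 1]
Product: (-1)·(1) = -1.

-1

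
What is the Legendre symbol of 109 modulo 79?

-1

(109|79)
  = (30|79)    [109 ≡ 30 mod 79]
  = (15|79)    [79 ≡ 7 mod 8 ⇒ (2|79) = +1]
  = -(79|15)    [QR: both ≡ 3 mod 4, sign flips]
  = -(4|15)    [79 ≡ 4 mod 15]
  = -(1|15)    [15 ≡ 7 mod 8 ⇒ (2|15)^2 = +1]
  = -1    [(1|15) = 1]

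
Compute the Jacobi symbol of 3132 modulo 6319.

(3132/6319)
  = (783/6319)    [6319 ≡ 7 mod 8 ⇒ (2/6319)^2 = +1]
  = -(6319/783)    [QR: both ≡ 3 mod 4, sign flips]
  = -(55/783)    [6319 ≡ 55 mod 783]
  = (783/55)    [QR: both ≡ 3 mod 4, sign flips]
  = (13/55)    [783 ≡ 13 mod 55]
  = (55/13)    [QR: 13 ≡ 1 mod 4, sign kept]
  = (3/13)    [55 ≡ 3 mod 13]
  = (13/3)    [QR: 13 ≡ 1 mod 4, sign kept]
  = (1/3)    [13 ≡ 1 mod 3]
  = 1    [(1/3) = 1]

1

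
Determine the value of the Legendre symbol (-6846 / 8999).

(-6846 / 8999)
  = -(6846 / 8999)    [8999 ≡ 3 mod 4 ⇒ (-1 / 8999) = -1]
  = -(3423 / 8999)    [8999 ≡ 7 mod 8 ⇒ (2 / 8999) = +1]
  = (8999 / 3423)    [QR: both ≡ 3 mod 4, sign flips]
  = (2153 / 3423)    [8999 ≡ 2153 mod 3423]
  = (3423 / 2153)    [QR: 2153 ≡ 1 mod 4, sign kept]
  = (1270 / 2153)    [3423 ≡ 1270 mod 2153]
  = (635 / 2153)    [2153 ≡ 1 mod 8 ⇒ (2 / 2153) = +1]
  = (2153 / 635)    [QR: 2153 ≡ 1 mod 4, sign kept]
  = (248 / 635)    [2153 ≡ 248 mod 635]
  = -(31 / 635)    [635 ≡ 3 mod 8 ⇒ (2 / 635)^3 = -1]
  = (635 / 31)    [QR: both ≡ 3 mod 4, sign flips]
  = (15 / 31)    [635 ≡ 15 mod 31]
  = -(31 / 15)    [QR: both ≡ 3 mod 4, sign flips]
  = -(1 / 15)    [31 ≡ 1 mod 15]
  = -1    [(1 / 15) = 1]

-1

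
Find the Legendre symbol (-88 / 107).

Pull out -1: (-88 / 107) = (-1 / 107)·(88 / 107). Since 107 ≡ 3 (mod 4), (-1 / 107) = -1. Now have -(88 / 107).
Factor out 2: 88 = 2^3·11. Since 107 ≡ 3 (mod 8), (2 / 107) = -1, and (2 / 107)^3 = -1. Now have (11 / 107).
Both 11 ≡ 3 and 107 ≡ 3 (mod 4), so reciprocity gives (11 / 107) = -(107 / 11). Reduce: 107 ≡ 8 (mod 11). Now have -(8 / 11).
Factor out 2: 8 = 2^3. Since 11 ≡ 3 (mod 8), (2 / 11) = -1, and (2 / 11)^3 = -1. Now have (1 / 11).
(1 / 11) = 1. Collecting the sign factors: 1.

1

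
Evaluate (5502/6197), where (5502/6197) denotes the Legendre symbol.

Factor out 2: 5502 = 2·2751. Since 6197 ≡ 5 (mod 8), (2/6197) = -1. Now have -(2751/6197).
6197 ≡ 1 (mod 4), so quadratic reciprocity gives (2751/6197) = (6197/2751). Reduce: 6197 ≡ 695 (mod 2751). Now have -(695/2751).
Both 695 ≡ 3 and 2751 ≡ 3 (mod 4), so reciprocity gives (695/2751) = -(2751/695). Reduce: 2751 ≡ 666 (mod 695). Now have (666/695).
Factor out 2: 666 = 2·333. Since 695 ≡ 7 (mod 8), (2/695) = +1. Now have (333/695).
333 ≡ 1 (mod 4), so quadratic reciprocity gives (333/695) = (695/333). Reduce: 695 ≡ 29 (mod 333). Now have (29/333).
29 ≡ 1 (mod 4), so quadratic reciprocity gives (29/333) = (333/29). Reduce: 333 ≡ 14 (mod 29). Now have (14/29).
Factor out 2: 14 = 2·7. Since 29 ≡ 5 (mod 8), (2/29) = -1. Now have -(7/29).
29 ≡ 1 (mod 4), so quadratic reciprocity gives (7/29) = (29/7). Reduce: 29 ≡ 1 (mod 7). Now have -(1/7).
(1/7) = 1. Collecting the sign factors: -1.

-1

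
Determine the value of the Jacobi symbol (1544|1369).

1

(1544|1369)
  = (175|1369)    [1544 ≡ 175 mod 1369]
  = (1369|175)    [QR: 1369 ≡ 1 mod 4, sign kept]
  = (144|175)    [1369 ≡ 144 mod 175]
  = (9|175)    [175 ≡ 7 mod 8 ⇒ (2|175)^4 = +1]
  = (175|9)    [QR: 9 ≡ 1 mod 4, sign kept]
  = (4|9)    [175 ≡ 4 mod 9]
  = (1|9)    [9 ≡ 1 mod 8 ⇒ (2|9)^2 = +1]
  = 1    [(1|9) = 1]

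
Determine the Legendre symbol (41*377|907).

-1

By multiplicativity, (41·377|907) = (41|907)·(377|907).
First factor (41|907):
(41|907)
  = (907|41)    [QR: 41 ≡ 1 mod 4, sign kept]
  = (5|41)    [907 ≡ 5 mod 41]
  = (41|5)    [QR: 5 ≡ 1 mod 4, sign kept]
  = (1|5)    [41 ≡ 1 mod 5]
  = 1    [(1|5) = 1]
Second factor (377|907):
(377|907)
  = (907|377)    [QR: 377 ≡ 1 mod 4, sign kept]
  = (153|377)    [907 ≡ 153 mod 377]
  = (377|153)    [QR: 153 ≡ 1 mod 4, sign kept]
  = (71|153)    [377 ≡ 71 mod 153]
  = (153|71)    [QR: 153 ≡ 1 mod 4, sign kept]
  = (11|71)    [153 ≡ 11 mod 71]
  = -(71|11)    [QR: both ≡ 3 mod 4, sign flips]
  = -(5|11)    [71 ≡ 5 mod 11]
  = -(11|5)    [QR: 5 ≡ 1 mod 4, sign kept]
  = -(1|5)    [11 ≡ 1 mod 5]
  = -1    [(1|5) = 1]
Product: (1)·(-1) = -1.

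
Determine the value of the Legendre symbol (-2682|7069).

1

(-2682|7069)
  = (2682|7069)    [7069 ≡ 1 mod 4 ⇒ (-1|7069) = +1]
  = -(1341|7069)    [7069 ≡ 5 mod 8 ⇒ (2|7069) = -1]
  = -(7069|1341)    [QR: 1341 ≡ 1 mod 4, sign kept]
  = -(364|1341)    [7069 ≡ 364 mod 1341]
  = -(91|1341)    [1341 ≡ 5 mod 8 ⇒ (2|1341)^2 = +1]
  = -(1341|91)    [QR: 1341 ≡ 1 mod 4, sign kept]
  = -(67|91)    [1341 ≡ 67 mod 91]
  = (91|67)    [QR: both ≡ 3 mod 4, sign flips]
  = (24|67)    [91 ≡ 24 mod 67]
  = -(3|67)    [67 ≡ 3 mod 8 ⇒ (2|67)^3 = -1]
  = (67|3)    [QR: both ≡ 3 mod 4, sign flips]
  = (1|3)    [67 ≡ 1 mod 3]
  = 1    [(1|3) = 1]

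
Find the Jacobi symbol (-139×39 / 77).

-1

By multiplicativity, (-139·39 / 77) = (-139 / 77)·(39 / 77).
First factor (-139 / 77):
Reduce the numerator: -139 ≡ 15 (mod 77), so (-139 / 77) = (15 / 77).
77 ≡ 1 (mod 4), so quadratic reciprocity gives (15 / 77) = (77 / 15). Reduce: 77 ≡ 2 (mod 15). Now have (2 / 15).
Factor out 2: 2 = 2. Since 15 ≡ 7 (mod 8), (2 / 15) = +1. Now have (1 / 15).
(1 / 15) = 1. Collecting the sign factors: 1.
Second factor (39 / 77):
77 ≡ 1 (mod 4), so quadratic reciprocity gives (39 / 77) = (77 / 39). Reduce: 77 ≡ 38 (mod 39). Now have (38 / 39).
Factor out 2: 38 = 2·19. Since 39 ≡ 7 (mod 8), (2 / 39) = +1. Now have (19 / 39).
Both 19 ≡ 3 and 39 ≡ 3 (mod 4), so reciprocity gives (19 / 39) = -(39 / 19). Reduce: 39 ≡ 1 (mod 19). Now have -(1 / 19).
(1 / 19) = 1. Collecting the sign factors: -1.
Product: (1)·(-1) = -1.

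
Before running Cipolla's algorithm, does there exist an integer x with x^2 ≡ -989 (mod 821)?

yes

(-989/821)
  = (989/821)    [821 ≡ 1 mod 4 ⇒ (-1/821) = +1]
  = (168/821)    [989 ≡ 168 mod 821]
  = -(21/821)    [821 ≡ 5 mod 8 ⇒ (2/821)^3 = -1]
  = -(821/21)    [QR: 21 ≡ 1 mod 4, sign kept]
  = -(2/21)    [821 ≡ 2 mod 21]
  = (1/21)    [21 ≡ 5 mod 8 ⇒ (2/21) = -1]
  = 1    [(1/21) = 1]
The Legendre symbol is 1, so x^2 ≡ -989 (mod 821) has solution.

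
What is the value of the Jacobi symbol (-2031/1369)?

Pull out -1: (-2031/1369) = (-1/1369)·(2031/1369). Since 1369 ≡ 1 (mod 4), (-1/1369) = +1. Now have (2031/1369).
Reduce the numerator: 2031 ≡ 662 (mod 1369), so (2031/1369) = (662/1369).
Factor out 2: 662 = 2·331. Since 1369 ≡ 1 (mod 8), (2/1369) = +1. Now have (331/1369).
1369 ≡ 1 (mod 4), so quadratic reciprocity gives (331/1369) = (1369/331). Reduce: 1369 ≡ 45 (mod 331). Now have (45/331).
45 ≡ 1 (mod 4), so quadratic reciprocity gives (45/331) = (331/45). Reduce: 331 ≡ 16 (mod 45). Now have (16/45).
Factor out 2: 16 = 2^4. Since 45 ≡ 5 (mod 8), (2/45) = -1, and (2/45)^4 = +1. Now have (1/45).
(1/45) = 1. Collecting the sign factors: 1.

1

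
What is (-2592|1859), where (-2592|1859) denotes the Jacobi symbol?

1

Pull out -1: (-2592|1859) = (-1|1859)·(2592|1859). Since 1859 ≡ 3 (mod 4), (-1|1859) = -1. Now have -(2592|1859).
Reduce the numerator: 2592 ≡ 733 (mod 1859), so (2592|1859) = (733|1859).
733 ≡ 1 (mod 4), so quadratic reciprocity gives (733|1859) = (1859|733). Reduce: 1859 ≡ 393 (mod 733). Now have -(393|733).
393 ≡ 1 (mod 4), so quadratic reciprocity gives (393|733) = (733|393). Reduce: 733 ≡ 340 (mod 393). Now have -(340|393).
Factor out 2: 340 = 2^2·85. Since 393 ≡ 1 (mod 8), (2|393) = +1, and (2|393)^2 = +1. Now have -(85|393).
85 ≡ 1 (mod 4), so quadratic reciprocity gives (85|393) = (393|85). Reduce: 393 ≡ 53 (mod 85). Now have -(53|85).
53 ≡ 1 (mod 4), so quadratic reciprocity gives (53|85) = (85|53). Reduce: 85 ≡ 32 (mod 53). Now have -(32|53).
Factor out 2: 32 = 2^5. Since 53 ≡ 5 (mod 8), (2|53) = -1, and (2|53)^5 = -1. Now have (1|53).
(1|53) = 1. Collecting the sign factors: 1.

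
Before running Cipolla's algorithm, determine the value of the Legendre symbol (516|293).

Reduce the numerator: 516 ≡ 223 (mod 293), so (516|293) = (223|293).
293 ≡ 1 (mod 4), so quadratic reciprocity gives (223|293) = (293|223). Reduce: 293 ≡ 70 (mod 223). Now have (70|223).
Factor out 2: 70 = 2·35. Since 223 ≡ 7 (mod 8), (2|223) = +1. Now have (35|223).
Both 35 ≡ 3 and 223 ≡ 3 (mod 4), so reciprocity gives (35|223) = -(223|35). Reduce: 223 ≡ 13 (mod 35). Now have -(13|35).
13 ≡ 1 (mod 4), so quadratic reciprocity gives (13|35) = (35|13). Reduce: 35 ≡ 9 (mod 13). Now have -(9|13).
9 ≡ 1 (mod 4), so quadratic reciprocity gives (9|13) = (13|9). Reduce: 13 ≡ 4 (mod 9). Now have -(4|9).
Factor out 2: 4 = 2^2. Since 9 ≡ 1 (mod 8), (2|9) = +1, and (2|9)^2 = +1. Now have -(1|9).
(1|9) = 1. Collecting the sign factors: -1.

-1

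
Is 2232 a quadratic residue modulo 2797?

no

(2232/2797)
  = -(279/2797)    [2797 ≡ 5 mod 8 ⇒ (2/2797)^3 = -1]
  = -(2797/279)    [QR: 2797 ≡ 1 mod 4, sign kept]
  = -(7/279)    [2797 ≡ 7 mod 279]
  = (279/7)    [QR: both ≡ 3 mod 4, sign flips]
  = (6/7)    [279 ≡ 6 mod 7]
  = (3/7)    [7 ≡ 7 mod 8 ⇒ (2/7) = +1]
  = -(7/3)    [QR: both ≡ 3 mod 4, sign flips]
  = -(1/3)    [7 ≡ 1 mod 3]
  = -1    [(1/3) = 1]
The Legendre symbol is -1, so x^2 ≡ 2232 (mod 2797) has no solution.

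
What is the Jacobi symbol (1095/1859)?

-1

Both 1095 ≡ 3 and 1859 ≡ 3 (mod 4), so reciprocity gives (1095/1859) = -(1859/1095). Reduce: 1859 ≡ 764 (mod 1095). Now have -(764/1095).
Factor out 2: 764 = 2^2·191. Since 1095 ≡ 7 (mod 8), (2/1095) = +1, and (2/1095)^2 = +1. Now have -(191/1095).
Both 191 ≡ 3 and 1095 ≡ 3 (mod 4), so reciprocity gives (191/1095) = -(1095/191). Reduce: 1095 ≡ 140 (mod 191). Now have (140/191).
Factor out 2: 140 = 2^2·35. Since 191 ≡ 7 (mod 8), (2/191) = +1, and (2/191)^2 = +1. Now have (35/191).
Both 35 ≡ 3 and 191 ≡ 3 (mod 4), so reciprocity gives (35/191) = -(191/35). Reduce: 191 ≡ 16 (mod 35). Now have -(16/35).
Factor out 2: 16 = 2^4. Since 35 ≡ 3 (mod 8), (2/35) = -1, and (2/35)^4 = +1. Now have -(1/35).
(1/35) = 1. Collecting the sign factors: -1.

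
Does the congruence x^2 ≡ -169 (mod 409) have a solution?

(-169/409)
  = (240/409)    [-169 ≡ 240 mod 409]
  = (15/409)    [409 ≡ 1 mod 8 ⇒ (2/409)^4 = +1]
  = (409/15)    [QR: 409 ≡ 1 mod 4, sign kept]
  = (4/15)    [409 ≡ 4 mod 15]
  = (1/15)    [15 ≡ 7 mod 8 ⇒ (2/15)^2 = +1]
  = 1    [(1/15) = 1]
(-169/409) = 1, and 409 is prime, so -169 is a quadratic residue mod 409.

yes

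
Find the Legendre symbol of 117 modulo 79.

1

Reduce the numerator: 117 ≡ 38 (mod 79), so (117/79) = (38/79).
Factor out 2: 38 = 2·19. Since 79 ≡ 7 (mod 8), (2/79) = +1. Now have (19/79).
Both 19 ≡ 3 and 79 ≡ 3 (mod 4), so reciprocity gives (19/79) = -(79/19). Reduce: 79 ≡ 3 (mod 19). Now have -(3/19).
Both 3 ≡ 3 and 19 ≡ 3 (mod 4), so reciprocity gives (3/19) = -(19/3). Reduce: 19 ≡ 1 (mod 3). Now have (1/3).
(1/3) = 1. Collecting the sign factors: 1.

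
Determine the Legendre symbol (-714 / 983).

(-714 / 983)
  = (269 / 983)    [-714 ≡ 269 mod 983]
  = (983 / 269)    [QR: 269 ≡ 1 mod 4, sign kept]
  = (176 / 269)    [983 ≡ 176 mod 269]
  = (11 / 269)    [269 ≡ 5 mod 8 ⇒ (2 / 269)^4 = +1]
  = (269 / 11)    [QR: 269 ≡ 1 mod 4, sign kept]
  = (5 / 11)    [269 ≡ 5 mod 11]
  = (11 / 5)    [QR: 5 ≡ 1 mod 4, sign kept]
  = (1 / 5)    [11 ≡ 1 mod 5]
  = 1    [(1 / 5) = 1]

1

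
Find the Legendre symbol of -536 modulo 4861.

(-536 / 4861)
  = (536 / 4861)    [4861 ≡ 1 mod 4 ⇒ (-1 / 4861) = +1]
  = -(67 / 4861)    [4861 ≡ 5 mod 8 ⇒ (2 / 4861)^3 = -1]
  = -(4861 / 67)    [QR: 4861 ≡ 1 mod 4, sign kept]
  = -(37 / 67)    [4861 ≡ 37 mod 67]
  = -(67 / 37)    [QR: 37 ≡ 1 mod 4, sign kept]
  = -(30 / 37)    [67 ≡ 30 mod 37]
  = (15 / 37)    [37 ≡ 5 mod 8 ⇒ (2 / 37) = -1]
  = (37 / 15)    [QR: 37 ≡ 1 mod 4, sign kept]
  = (7 / 15)    [37 ≡ 7 mod 15]
  = -(15 / 7)    [QR: both ≡ 3 mod 4, sign flips]
  = -(1 / 7)    [15 ≡ 1 mod 7]
  = -1    [(1 / 7) = 1]

-1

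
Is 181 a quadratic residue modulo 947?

(181|947)
  = (947|181)    [QR: 181 ≡ 1 mod 4, sign kept]
  = (42|181)    [947 ≡ 42 mod 181]
  = -(21|181)    [181 ≡ 5 mod 8 ⇒ (2|181) = -1]
  = -(181|21)    [QR: 21 ≡ 1 mod 4, sign kept]
  = -(13|21)    [181 ≡ 13 mod 21]
  = -(21|13)    [QR: 13 ≡ 1 mod 4, sign kept]
  = -(8|13)    [21 ≡ 8 mod 13]
  = (1|13)    [13 ≡ 5 mod 8 ⇒ (2|13)^3 = -1]
  = 1    [(1|13) = 1]
(181|947) = 1, and 947 is prime, so 181 is a quadratic residue mod 947.

yes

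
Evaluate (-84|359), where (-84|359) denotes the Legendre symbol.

1

(-84|359)
  = (275|359)    [-84 ≡ 275 mod 359]
  = -(359|275)    [QR: both ≡ 3 mod 4, sign flips]
  = -(84|275)    [359 ≡ 84 mod 275]
  = -(21|275)    [275 ≡ 3 mod 8 ⇒ (2|275)^2 = +1]
  = -(275|21)    [QR: 21 ≡ 1 mod 4, sign kept]
  = -(2|21)    [275 ≡ 2 mod 21]
  = (1|21)    [21 ≡ 5 mod 8 ⇒ (2|21) = -1]
  = 1    [(1|21) = 1]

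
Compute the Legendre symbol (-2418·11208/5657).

By multiplicativity, (-2418·11208/5657) = (-2418/5657)·(11208/5657).
First factor (-2418/5657):
(-2418/5657)
  = (2418/5657)    [5657 ≡ 1 mod 4 ⇒ (-1/5657) = +1]
  = (1209/5657)    [5657 ≡ 1 mod 8 ⇒ (2/5657) = +1]
  = (5657/1209)    [QR: 1209 ≡ 1 mod 4, sign kept]
  = (821/1209)    [5657 ≡ 821 mod 1209]
  = (1209/821)    [QR: 821 ≡ 1 mod 4, sign kept]
  = (388/821)    [1209 ≡ 388 mod 821]
  = (97/821)    [821 ≡ 5 mod 8 ⇒ (2/821)^2 = +1]
  = (821/97)    [QR: 97 ≡ 1 mod 4, sign kept]
  = (45/97)    [821 ≡ 45 mod 97]
  = (97/45)    [QR: 45 ≡ 1 mod 4, sign kept]
  = (7/45)    [97 ≡ 7 mod 45]
  = (45/7)    [QR: 45 ≡ 1 mod 4, sign kept]
  = (3/7)    [45 ≡ 3 mod 7]
  = -(7/3)    [QR: both ≡ 3 mod 4, sign flips]
  = -(1/3)    [7 ≡ 1 mod 3]
  = -1    [(1/3) = 1]
Second factor (11208/5657):
(11208/5657)
  = (5551/5657)    [11208 ≡ 5551 mod 5657]
  = (5657/5551)    [QR: 5657 ≡ 1 mod 4, sign kept]
  = (106/5551)    [5657 ≡ 106 mod 5551]
  = (53/5551)    [5551 ≡ 7 mod 8 ⇒ (2/5551) = +1]
  = (5551/53)    [QR: 53 ≡ 1 mod 4, sign kept]
  = (39/53)    [5551 ≡ 39 mod 53]
  = (53/39)    [QR: 53 ≡ 1 mod 4, sign kept]
  = (14/39)    [53 ≡ 14 mod 39]
  = (7/39)    [39 ≡ 7 mod 8 ⇒ (2/39) = +1]
  = -(39/7)    [QR: both ≡ 3 mod 4, sign flips]
  = -(4/7)    [39 ≡ 4 mod 7]
  = -(1/7)    [7 ≡ 7 mod 8 ⇒ (2/7)^2 = +1]
  = -1    [(1/7) = 1]
Product: (-1)·(-1) = 1.

1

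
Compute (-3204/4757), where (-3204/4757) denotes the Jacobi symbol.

(-3204/4757)
  = (3204/4757)    [4757 ≡ 1 mod 4 ⇒ (-1/4757) = +1]
  = (801/4757)    [4757 ≡ 5 mod 8 ⇒ (2/4757)^2 = +1]
  = (4757/801)    [QR: 801 ≡ 1 mod 4, sign kept]
  = (752/801)    [4757 ≡ 752 mod 801]
  = (47/801)    [801 ≡ 1 mod 8 ⇒ (2/801)^4 = +1]
  = (801/47)    [QR: 801 ≡ 1 mod 4, sign kept]
  = (2/47)    [801 ≡ 2 mod 47]
  = (1/47)    [47 ≡ 7 mod 8 ⇒ (2/47) = +1]
  = 1    [(1/47) = 1]

1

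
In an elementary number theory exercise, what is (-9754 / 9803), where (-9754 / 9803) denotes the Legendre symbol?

Reduce the numerator: -9754 ≡ 49 (mod 9803), so (-9754 / 9803) = (49 / 9803).
49 ≡ 1 (mod 4), so quadratic reciprocity gives (49 / 9803) = (9803 / 49). Reduce: 9803 ≡ 3 (mod 49). Now have (3 / 49).
49 ≡ 1 (mod 4), so quadratic reciprocity gives (3 / 49) = (49 / 3). Reduce: 49 ≡ 1 (mod 3). Now have (1 / 3).
(1 / 3) = 1. Collecting the sign factors: 1.

1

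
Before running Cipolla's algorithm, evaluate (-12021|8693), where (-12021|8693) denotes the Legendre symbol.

1

Pull out -1: (-12021|8693) = (-1|8693)·(12021|8693). Since 8693 ≡ 1 (mod 4), (-1|8693) = +1. Now have (12021|8693).
Reduce the numerator: 12021 ≡ 3328 (mod 8693), so (12021|8693) = (3328|8693).
Factor out 2: 3328 = 2^8·13. Since 8693 ≡ 5 (mod 8), (2|8693) = -1, and (2|8693)^8 = +1. Now have (13|8693).
13 ≡ 1 (mod 4), so quadratic reciprocity gives (13|8693) = (8693|13). Reduce: 8693 ≡ 9 (mod 13). Now have (9|13).
9 ≡ 1 (mod 4), so quadratic reciprocity gives (9|13) = (13|9). Reduce: 13 ≡ 4 (mod 9). Now have (4|9).
Factor out 2: 4 = 2^2. Since 9 ≡ 1 (mod 8), (2|9) = +1, and (2|9)^2 = +1. Now have (1|9).
(1|9) = 1. Collecting the sign factors: 1.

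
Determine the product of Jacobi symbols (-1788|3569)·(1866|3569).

-1

By multiplicativity, (-1788·1866|3569) = (-1788|3569)·(1866|3569).
First factor (-1788|3569):
(-1788|3569)
  = (1788|3569)    [3569 ≡ 1 mod 4 ⇒ (-1|3569) = +1]
  = (447|3569)    [3569 ≡ 1 mod 8 ⇒ (2|3569)^2 = +1]
  = (3569|447)    [QR: 3569 ≡ 1 mod 4, sign kept]
  = (440|447)    [3569 ≡ 440 mod 447]
  = (55|447)    [447 ≡ 7 mod 8 ⇒ (2|447)^3 = +1]
  = -(447|55)    [QR: both ≡ 3 mod 4, sign flips]
  = -(7|55)    [447 ≡ 7 mod 55]
  = (55|7)    [QR: both ≡ 3 mod 4, sign flips]
  = (6|7)    [55 ≡ 6 mod 7]
  = (3|7)    [7 ≡ 7 mod 8 ⇒ (2|7) = +1]
  = -(7|3)    [QR: both ≡ 3 mod 4, sign flips]
  = -(1|3)    [7 ≡ 1 mod 3]
  = -1    [(1|3) = 1]
Second factor (1866|3569):
(1866|3569)
  = (933|3569)    [3569 ≡ 1 mod 8 ⇒ (2|3569) = +1]
  = (3569|933)    [QR: 933 ≡ 1 mod 4, sign kept]
  = (770|933)    [3569 ≡ 770 mod 933]
  = -(385|933)    [933 ≡ 5 mod 8 ⇒ (2|933) = -1]
  = -(933|385)    [QR: 385 ≡ 1 mod 4, sign kept]
  = -(163|385)    [933 ≡ 163 mod 385]
  = -(385|163)    [QR: 385 ≡ 1 mod 4, sign kept]
  = -(59|163)    [385 ≡ 59 mod 163]
  = (163|59)    [QR: both ≡ 3 mod 4, sign flips]
  = (45|59)    [163 ≡ 45 mod 59]
  = (59|45)    [QR: 45 ≡ 1 mod 4, sign kept]
  = (14|45)    [59 ≡ 14 mod 45]
  = -(7|45)    [45 ≡ 5 mod 8 ⇒ (2|45) = -1]
  = -(45|7)    [QR: 45 ≡ 1 mod 4, sign kept]
  = -(3|7)    [45 ≡ 3 mod 7]
  = (7|3)    [QR: both ≡ 3 mod 4, sign flips]
  = (1|3)    [7 ≡ 1 mod 3]
  = 1    [(1|3) = 1]
Product: (-1)·(1) = -1.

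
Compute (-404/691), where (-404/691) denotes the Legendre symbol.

-1

Reduce the numerator: -404 ≡ 287 (mod 691), so (-404/691) = (287/691).
Both 287 ≡ 3 and 691 ≡ 3 (mod 4), so reciprocity gives (287/691) = -(691/287). Reduce: 691 ≡ 117 (mod 287). Now have -(117/287).
117 ≡ 1 (mod 4), so quadratic reciprocity gives (117/287) = (287/117). Reduce: 287 ≡ 53 (mod 117). Now have -(53/117).
53 ≡ 1 (mod 4), so quadratic reciprocity gives (53/117) = (117/53). Reduce: 117 ≡ 11 (mod 53). Now have -(11/53).
53 ≡ 1 (mod 4), so quadratic reciprocity gives (11/53) = (53/11). Reduce: 53 ≡ 9 (mod 11). Now have -(9/11).
9 ≡ 1 (mod 4), so quadratic reciprocity gives (9/11) = (11/9). Reduce: 11 ≡ 2 (mod 9). Now have -(2/9).
Factor out 2: 2 = 2. Since 9 ≡ 1 (mod 8), (2/9) = +1. Now have -(1/9).
(1/9) = 1. Collecting the sign factors: -1.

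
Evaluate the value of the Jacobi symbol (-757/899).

-1

(-757/899)
  = -(757/899)    [899 ≡ 3 mod 4 ⇒ (-1/899) = -1]
  = -(899/757)    [QR: 757 ≡ 1 mod 4, sign kept]
  = -(142/757)    [899 ≡ 142 mod 757]
  = (71/757)    [757 ≡ 5 mod 8 ⇒ (2/757) = -1]
  = (757/71)    [QR: 757 ≡ 1 mod 4, sign kept]
  = (47/71)    [757 ≡ 47 mod 71]
  = -(71/47)    [QR: both ≡ 3 mod 4, sign flips]
  = -(24/47)    [71 ≡ 24 mod 47]
  = -(3/47)    [47 ≡ 7 mod 8 ⇒ (2/47)^3 = +1]
  = (47/3)    [QR: both ≡ 3 mod 4, sign flips]
  = (2/3)    [47 ≡ 2 mod 3]
  = -(1/3)    [3 ≡ 3 mod 8 ⇒ (2/3) = -1]
  = -1    [(1/3) = 1]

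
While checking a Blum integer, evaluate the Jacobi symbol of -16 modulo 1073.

(-16/1073)
  = (16/1073)    [1073 ≡ 1 mod 4 ⇒ (-1/1073) = +1]
  = (1/1073)    [1073 ≡ 1 mod 8 ⇒ (2/1073)^4 = +1]
  = 1    [(1/1073) = 1]

1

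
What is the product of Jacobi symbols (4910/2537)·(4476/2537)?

1

By multiplicativity, (4910·4476/2537) = (4910/2537)·(4476/2537).
First factor (4910/2537):
(4910/2537)
  = (2373/2537)    [4910 ≡ 2373 mod 2537]
  = (2537/2373)    [QR: 2373 ≡ 1 mod 4, sign kept]
  = (164/2373)    [2537 ≡ 164 mod 2373]
  = (41/2373)    [2373 ≡ 5 mod 8 ⇒ (2/2373)^2 = +1]
  = (2373/41)    [QR: 41 ≡ 1 mod 4, sign kept]
  = (36/41)    [2373 ≡ 36 mod 41]
  = (9/41)    [41 ≡ 1 mod 8 ⇒ (2/41)^2 = +1]
  = (41/9)    [QR: 9 ≡ 1 mod 4, sign kept]
  = (5/9)    [41 ≡ 5 mod 9]
  = (9/5)    [QR: 5 ≡ 1 mod 4, sign kept]
  = (4/5)    [9 ≡ 4 mod 5]
  = (1/5)    [5 ≡ 5 mod 8 ⇒ (2/5)^2 = +1]
  = 1    [(1/5) = 1]
Second factor (4476/2537):
(4476/2537)
  = (1939/2537)    [4476 ≡ 1939 mod 2537]
  = (2537/1939)    [QR: 2537 ≡ 1 mod 4, sign kept]
  = (598/1939)    [2537 ≡ 598 mod 1939]
  = -(299/1939)    [1939 ≡ 3 mod 8 ⇒ (2/1939) = -1]
  = (1939/299)    [QR: both ≡ 3 mod 4, sign flips]
  = (145/299)    [1939 ≡ 145 mod 299]
  = (299/145)    [QR: 145 ≡ 1 mod 4, sign kept]
  = (9/145)    [299 ≡ 9 mod 145]
  = (145/9)    [QR: 9 ≡ 1 mod 4, sign kept]
  = (1/9)    [145 ≡ 1 mod 9]
  = 1    [(1/9) = 1]
Product: (1)·(1) = 1.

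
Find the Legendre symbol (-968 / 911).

(-968 / 911)
  = (854 / 911)    [-968 ≡ 854 mod 911]
  = (427 / 911)    [911 ≡ 7 mod 8 ⇒ (2 / 911) = +1]
  = -(911 / 427)    [QR: both ≡ 3 mod 4, sign flips]
  = -(57 / 427)    [911 ≡ 57 mod 427]
  = -(427 / 57)    [QR: 57 ≡ 1 mod 4, sign kept]
  = -(28 / 57)    [427 ≡ 28 mod 57]
  = -(7 / 57)    [57 ≡ 1 mod 8 ⇒ (2 / 57)^2 = +1]
  = -(57 / 7)    [QR: 57 ≡ 1 mod 4, sign kept]
  = -(1 / 7)    [57 ≡ 1 mod 7]
  = -1    [(1 / 7) = 1]

-1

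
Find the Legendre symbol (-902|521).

(-902|521)
  = (902|521)    [521 ≡ 1 mod 4 ⇒ (-1|521) = +1]
  = (381|521)    [902 ≡ 381 mod 521]
  = (521|381)    [QR: 381 ≡ 1 mod 4, sign kept]
  = (140|381)    [521 ≡ 140 mod 381]
  = (35|381)    [381 ≡ 5 mod 8 ⇒ (2|381)^2 = +1]
  = (381|35)    [QR: 381 ≡ 1 mod 4, sign kept]
  = (31|35)    [381 ≡ 31 mod 35]
  = -(35|31)    [QR: both ≡ 3 mod 4, sign flips]
  = -(4|31)    [35 ≡ 4 mod 31]
  = -(1|31)    [31 ≡ 7 mod 8 ⇒ (2|31)^2 = +1]
  = -1    [(1|31) = 1]

-1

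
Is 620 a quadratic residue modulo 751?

no

Factor out 2: 620 = 2^2·155. Since 751 ≡ 7 (mod 8), (2/751) = +1, and (2/751)^2 = +1. Now have (155/751).
Both 155 ≡ 3 and 751 ≡ 3 (mod 4), so reciprocity gives (155/751) = -(751/155). Reduce: 751 ≡ 131 (mod 155). Now have -(131/155).
Both 131 ≡ 3 and 155 ≡ 3 (mod 4), so reciprocity gives (131/155) = -(155/131). Reduce: 155 ≡ 24 (mod 131). Now have (24/131).
Factor out 2: 24 = 2^3·3. Since 131 ≡ 3 (mod 8), (2/131) = -1, and (2/131)^3 = -1. Now have -(3/131).
Both 3 ≡ 3 and 131 ≡ 3 (mod 4), so reciprocity gives (3/131) = -(131/3). Reduce: 131 ≡ 2 (mod 3). Now have (2/3).
Factor out 2: 2 = 2. Since 3 ≡ 3 (mod 8), (2/3) = -1. Now have -(1/3).
(1/3) = 1. Collecting the sign factors: -1.
(620/751) = -1, and 751 is prime, so 620 is not a quadratic residue mod 751.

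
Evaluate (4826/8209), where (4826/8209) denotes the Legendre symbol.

Factor out 2: 4826 = 2·2413. Since 8209 ≡ 1 (mod 8), (2/8209) = +1. Now have (2413/8209).
2413 ≡ 1 (mod 4), so quadratic reciprocity gives (2413/8209) = (8209/2413). Reduce: 8209 ≡ 970 (mod 2413). Now have (970/2413).
Factor out 2: 970 = 2·485. Since 2413 ≡ 5 (mod 8), (2/2413) = -1. Now have -(485/2413).
485 ≡ 1 (mod 4), so quadratic reciprocity gives (485/2413) = (2413/485). Reduce: 2413 ≡ 473 (mod 485). Now have -(473/485).
473 ≡ 1 (mod 4), so quadratic reciprocity gives (473/485) = (485/473). Reduce: 485 ≡ 12 (mod 473). Now have -(12/473).
Factor out 2: 12 = 2^2·3. Since 473 ≡ 1 (mod 8), (2/473) = +1, and (2/473)^2 = +1. Now have -(3/473).
473 ≡ 1 (mod 4), so quadratic reciprocity gives (3/473) = (473/3). Reduce: 473 ≡ 2 (mod 3). Now have -(2/3).
Factor out 2: 2 = 2. Since 3 ≡ 3 (mod 8), (2/3) = -1. Now have (1/3).
(1/3) = 1. Collecting the sign factors: 1.

1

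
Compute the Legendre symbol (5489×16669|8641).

By multiplicativity, (5489·16669|8641) = (5489|8641)·(16669|8641).
First factor (5489|8641):
(5489|8641)
  = (8641|5489)    [QR: 5489 ≡ 1 mod 4, sign kept]
  = (3152|5489)    [8641 ≡ 3152 mod 5489]
  = (197|5489)    [5489 ≡ 1 mod 8 ⇒ (2|5489)^4 = +1]
  = (5489|197)    [QR: 197 ≡ 1 mod 4, sign kept]
  = (170|197)    [5489 ≡ 170 mod 197]
  = -(85|197)    [197 ≡ 5 mod 8 ⇒ (2|197) = -1]
  = -(197|85)    [QR: 85 ≡ 1 mod 4, sign kept]
  = -(27|85)    [197 ≡ 27 mod 85]
  = -(85|27)    [QR: 85 ≡ 1 mod 4, sign kept]
  = -(4|27)    [85 ≡ 4 mod 27]
  = -(1|27)    [27 ≡ 3 mod 8 ⇒ (2|27)^2 = +1]
  = -1    [(1|27) = 1]
Second factor (16669|8641):
(16669|8641)
  = (8028|8641)    [16669 ≡ 8028 mod 8641]
  = (2007|8641)    [8641 ≡ 1 mod 8 ⇒ (2|8641)^2 = +1]
  = (8641|2007)    [QR: 8641 ≡ 1 mod 4, sign kept]
  = (613|2007)    [8641 ≡ 613 mod 2007]
  = (2007|613)    [QR: 613 ≡ 1 mod 4, sign kept]
  = (168|613)    [2007 ≡ 168 mod 613]
  = -(21|613)    [613 ≡ 5 mod 8 ⇒ (2|613)^3 = -1]
  = -(613|21)    [QR: 21 ≡ 1 mod 4, sign kept]
  = -(4|21)    [613 ≡ 4 mod 21]
  = -(1|21)    [21 ≡ 5 mod 8 ⇒ (2|21)^2 = +1]
  = -1    [(1|21) = 1]
Product: (-1)·(-1) = 1.

1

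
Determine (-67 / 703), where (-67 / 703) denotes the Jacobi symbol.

1

(-67 / 703)
  = (636 / 703)    [-67 ≡ 636 mod 703]
  = (159 / 703)    [703 ≡ 7 mod 8 ⇒ (2 / 703)^2 = +1]
  = -(703 / 159)    [QR: both ≡ 3 mod 4, sign flips]
  = -(67 / 159)    [703 ≡ 67 mod 159]
  = (159 / 67)    [QR: both ≡ 3 mod 4, sign flips]
  = (25 / 67)    [159 ≡ 25 mod 67]
  = (67 / 25)    [QR: 25 ≡ 1 mod 4, sign kept]
  = (17 / 25)    [67 ≡ 17 mod 25]
  = (25 / 17)    [QR: 17 ≡ 1 mod 4, sign kept]
  = (8 / 17)    [25 ≡ 8 mod 17]
  = (1 / 17)    [17 ≡ 1 mod 8 ⇒ (2 / 17)^3 = +1]
  = 1    [(1 / 17) = 1]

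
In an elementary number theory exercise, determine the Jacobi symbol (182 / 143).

Reduce the numerator: 182 ≡ 39 (mod 143), so (182 / 143) = (39 / 143).
Both 39 ≡ 3 and 143 ≡ 3 (mod 4), so reciprocity gives (39 / 143) = -(143 / 39). Reduce: 143 ≡ 26 (mod 39). Now have -(26 / 39).
Factor out 2: 26 = 2·13. Since 39 ≡ 7 (mod 8), (2 / 39) = +1. Now have -(13 / 39).
13 ≡ 1 (mod 4), so quadratic reciprocity gives (13 / 39) = (39 / 13). Reduce: 39 ≡ 0 (mod 13). Now have -(0 / 13).
The numerator is now 0 with denominator 13 > 1: the symbol is 0.

0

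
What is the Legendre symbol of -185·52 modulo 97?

By multiplicativity, (-185·52/97) = (-185/97)·(52/97).
First factor (-185/97):
(-185/97)
  = (9/97)    [-185 ≡ 9 mod 97]
  = (97/9)    [QR: 9 ≡ 1 mod 4, sign kept]
  = (7/9)    [97 ≡ 7 mod 9]
  = (9/7)    [QR: 9 ≡ 1 mod 4, sign kept]
  = (2/7)    [9 ≡ 2 mod 7]
  = (1/7)    [7 ≡ 7 mod 8 ⇒ (2/7) = +1]
  = 1    [(1/7) = 1]
Second factor (52/97):
(52/97)
  = (13/97)    [97 ≡ 1 mod 8 ⇒ (2/97)^2 = +1]
  = (97/13)    [QR: 13 ≡ 1 mod 4, sign kept]
  = (6/13)    [97 ≡ 6 mod 13]
  = -(3/13)    [13 ≡ 5 mod 8 ⇒ (2/13) = -1]
  = -(13/3)    [QR: 13 ≡ 1 mod 4, sign kept]
  = -(1/3)    [13 ≡ 1 mod 3]
  = -1    [(1/3) = 1]
Product: (1)·(-1) = -1.

-1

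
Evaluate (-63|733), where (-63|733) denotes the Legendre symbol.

Reduce the numerator: -63 ≡ 670 (mod 733), so (-63|733) = (670|733).
Factor out 2: 670 = 2·335. Since 733 ≡ 5 (mod 8), (2|733) = -1. Now have -(335|733).
733 ≡ 1 (mod 4), so quadratic reciprocity gives (335|733) = (733|335). Reduce: 733 ≡ 63 (mod 335). Now have -(63|335).
Both 63 ≡ 3 and 335 ≡ 3 (mod 4), so reciprocity gives (63|335) = -(335|63). Reduce: 335 ≡ 20 (mod 63). Now have (20|63).
Factor out 2: 20 = 2^2·5. Since 63 ≡ 7 (mod 8), (2|63) = +1, and (2|63)^2 = +1. Now have (5|63).
5 ≡ 1 (mod 4), so quadratic reciprocity gives (5|63) = (63|5). Reduce: 63 ≡ 3 (mod 5). Now have (3|5).
5 ≡ 1 (mod 4), so quadratic reciprocity gives (3|5) = (5|3). Reduce: 5 ≡ 2 (mod 3). Now have (2|3).
Factor out 2: 2 = 2. Since 3 ≡ 3 (mod 8), (2|3) = -1. Now have -(1|3).
(1|3) = 1. Collecting the sign factors: -1.

-1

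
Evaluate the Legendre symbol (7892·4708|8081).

By multiplicativity, (7892·4708|8081) = (7892|8081)·(4708|8081).
First factor (7892|8081):
Factor out 2: 7892 = 2^2·1973. Since 8081 ≡ 1 (mod 8), (2|8081) = +1, and (2|8081)^2 = +1. Now have (1973|8081).
1973 ≡ 1 (mod 4), so quadratic reciprocity gives (1973|8081) = (8081|1973). Reduce: 8081 ≡ 189 (mod 1973). Now have (189|1973).
189 ≡ 1 (mod 4), so quadratic reciprocity gives (189|1973) = (1973|189). Reduce: 1973 ≡ 83 (mod 189). Now have (83|189).
189 ≡ 1 (mod 4), so quadratic reciprocity gives (83|189) = (189|83). Reduce: 189 ≡ 23 (mod 83). Now have (23|83).
Both 23 ≡ 3 and 83 ≡ 3 (mod 4), so reciprocity gives (23|83) = -(83|23). Reduce: 83 ≡ 14 (mod 23). Now have -(14|23).
Factor out 2: 14 = 2·7. Since 23 ≡ 7 (mod 8), (2|23) = +1. Now have -(7|23).
Both 7 ≡ 3 and 23 ≡ 3 (mod 4), so reciprocity gives (7|23) = -(23|7). Reduce: 23 ≡ 2 (mod 7). Now have (2|7).
Factor out 2: 2 = 2. Since 7 ≡ 7 (mod 8), (2|7) = +1. Now have (1|7).
(1|7) = 1. Collecting the sign factors: 1.
Second factor (4708|8081):
Factor out 2: 4708 = 2^2·1177. Since 8081 ≡ 1 (mod 8), (2|8081) = +1, and (2|8081)^2 = +1. Now have (1177|8081).
1177 ≡ 1 (mod 4), so quadratic reciprocity gives (1177|8081) = (8081|1177). Reduce: 8081 ≡ 1019 (mod 1177). Now have (1019|1177).
1177 ≡ 1 (mod 4), so quadratic reciprocity gives (1019|1177) = (1177|1019). Reduce: 1177 ≡ 158 (mod 1019). Now have (158|1019).
Factor out 2: 158 = 2·79. Since 1019 ≡ 3 (mod 8), (2|1019) = -1. Now have -(79|1019).
Both 79 ≡ 3 and 1019 ≡ 3 (mod 4), so reciprocity gives (79|1019) = -(1019|79). Reduce: 1019 ≡ 71 (mod 79). Now have (71|79).
Both 71 ≡ 3 and 79 ≡ 3 (mod 4), so reciprocity gives (71|79) = -(79|71). Reduce: 79 ≡ 8 (mod 71). Now have -(8|71).
Factor out 2: 8 = 2^3. Since 71 ≡ 7 (mod 8), (2|71) = +1, and (2|71)^3 = +1. Now have -(1|71).
(1|71) = 1. Collecting the sign factors: -1.
Product: (1)·(-1) = -1.

-1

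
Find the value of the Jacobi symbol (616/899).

(616/899)
  = -(77/899)    [899 ≡ 3 mod 8 ⇒ (2/899)^3 = -1]
  = -(899/77)    [QR: 77 ≡ 1 mod 4, sign kept]
  = -(52/77)    [899 ≡ 52 mod 77]
  = -(13/77)    [77 ≡ 5 mod 8 ⇒ (2/77)^2 = +1]
  = -(77/13)    [QR: 13 ≡ 1 mod 4, sign kept]
  = -(12/13)    [77 ≡ 12 mod 13]
  = -(3/13)    [13 ≡ 5 mod 8 ⇒ (2/13)^2 = +1]
  = -(13/3)    [QR: 13 ≡ 1 mod 4, sign kept]
  = -(1/3)    [13 ≡ 1 mod 3]
  = -1    [(1/3) = 1]

-1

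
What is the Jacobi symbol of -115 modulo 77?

Pull out -1: (-115|77) = (-1|77)·(115|77). Since 77 ≡ 1 (mod 4), (-1|77) = +1. Now have (115|77).
Reduce the numerator: 115 ≡ 38 (mod 77), so (115|77) = (38|77).
Factor out 2: 38 = 2·19. Since 77 ≡ 5 (mod 8), (2|77) = -1. Now have -(19|77).
77 ≡ 1 (mod 4), so quadratic reciprocity gives (19|77) = (77|19). Reduce: 77 ≡ 1 (mod 19). Now have -(1|19).
(1|19) = 1. Collecting the sign factors: -1.

-1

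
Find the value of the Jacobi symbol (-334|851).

(-334|851)
  = -(334|851)    [851 ≡ 3 mod 4 ⇒ (-1|851) = -1]
  = (167|851)    [851 ≡ 3 mod 8 ⇒ (2|851) = -1]
  = -(851|167)    [QR: both ≡ 3 mod 4, sign flips]
  = -(16|167)    [851 ≡ 16 mod 167]
  = -(1|167)    [167 ≡ 7 mod 8 ⇒ (2|167)^4 = +1]
  = -1    [(1|167) = 1]

-1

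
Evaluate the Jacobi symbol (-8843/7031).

1

(-8843/7031)
  = -(8843/7031)    [7031 ≡ 3 mod 4 ⇒ (-1/7031) = -1]
  = -(1812/7031)    [8843 ≡ 1812 mod 7031]
  = -(453/7031)    [7031 ≡ 7 mod 8 ⇒ (2/7031)^2 = +1]
  = -(7031/453)    [QR: 453 ≡ 1 mod 4, sign kept]
  = -(236/453)    [7031 ≡ 236 mod 453]
  = -(59/453)    [453 ≡ 5 mod 8 ⇒ (2/453)^2 = +1]
  = -(453/59)    [QR: 453 ≡ 1 mod 4, sign kept]
  = -(40/59)    [453 ≡ 40 mod 59]
  = (5/59)    [59 ≡ 3 mod 8 ⇒ (2/59)^3 = -1]
  = (59/5)    [QR: 5 ≡ 1 mod 4, sign kept]
  = (4/5)    [59 ≡ 4 mod 5]
  = (1/5)    [5 ≡ 5 mod 8 ⇒ (2/5)^2 = +1]
  = 1    [(1/5) = 1]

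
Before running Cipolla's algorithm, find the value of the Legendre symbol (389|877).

1

(389|877)
  = (877|389)    [QR: 389 ≡ 1 mod 4, sign kept]
  = (99|389)    [877 ≡ 99 mod 389]
  = (389|99)    [QR: 389 ≡ 1 mod 4, sign kept]
  = (92|99)    [389 ≡ 92 mod 99]
  = (23|99)    [99 ≡ 3 mod 8 ⇒ (2|99)^2 = +1]
  = -(99|23)    [QR: both ≡ 3 mod 4, sign flips]
  = -(7|23)    [99 ≡ 7 mod 23]
  = (23|7)    [QR: both ≡ 3 mod 4, sign flips]
  = (2|7)    [23 ≡ 2 mod 7]
  = (1|7)    [7 ≡ 7 mod 8 ⇒ (2|7) = +1]
  = 1    [(1|7) = 1]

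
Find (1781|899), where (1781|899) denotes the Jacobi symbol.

-1

(1781|899)
  = (882|899)    [1781 ≡ 882 mod 899]
  = -(441|899)    [899 ≡ 3 mod 8 ⇒ (2|899) = -1]
  = -(899|441)    [QR: 441 ≡ 1 mod 4, sign kept]
  = -(17|441)    [899 ≡ 17 mod 441]
  = -(441|17)    [QR: 17 ≡ 1 mod 4, sign kept]
  = -(16|17)    [441 ≡ 16 mod 17]
  = -(1|17)    [17 ≡ 1 mod 8 ⇒ (2|17)^4 = +1]
  = -1    [(1|17) = 1]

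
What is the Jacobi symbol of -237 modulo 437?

-1

(-237/437)
  = (237/437)    [437 ≡ 1 mod 4 ⇒ (-1/437) = +1]
  = (437/237)    [QR: 237 ≡ 1 mod 4, sign kept]
  = (200/237)    [437 ≡ 200 mod 237]
  = -(25/237)    [237 ≡ 5 mod 8 ⇒ (2/237)^3 = -1]
  = -(237/25)    [QR: 25 ≡ 1 mod 4, sign kept]
  = -(12/25)    [237 ≡ 12 mod 25]
  = -(3/25)    [25 ≡ 1 mod 8 ⇒ (2/25)^2 = +1]
  = -(25/3)    [QR: 25 ≡ 1 mod 4, sign kept]
  = -(1/3)    [25 ≡ 1 mod 3]
  = -1    [(1/3) = 1]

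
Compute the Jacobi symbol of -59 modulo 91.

-1

(-59|91)
  = (32|91)    [-59 ≡ 32 mod 91]
  = -(1|91)    [91 ≡ 3 mod 8 ⇒ (2|91)^5 = -1]
  = -1    [(1|91) = 1]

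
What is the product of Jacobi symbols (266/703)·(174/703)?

By multiplicativity, (266·174/703) = (266/703)·(174/703).
First factor (266/703):
(266/703)
  = (133/703)    [703 ≡ 7 mod 8 ⇒ (2/703) = +1]
  = (703/133)    [QR: 133 ≡ 1 mod 4, sign kept]
  = (38/133)    [703 ≡ 38 mod 133]
  = -(19/133)    [133 ≡ 5 mod 8 ⇒ (2/133) = -1]
  = -(133/19)    [QR: 133 ≡ 1 mod 4, sign kept]
  = -(0/19)    [133 ≡ 0 mod 19]
  = 0    [numerator 0, gcd > 1]
Second factor (174/703):
(174/703)
  = (87/703)    [703 ≡ 7 mod 8 ⇒ (2/703) = +1]
  = -(703/87)    [QR: both ≡ 3 mod 4, sign flips]
  = -(7/87)    [703 ≡ 7 mod 87]
  = (87/7)    [QR: both ≡ 3 mod 4, sign flips]
  = (3/7)    [87 ≡ 3 mod 7]
  = -(7/3)    [QR: both ≡ 3 mod 4, sign flips]
  = -(1/3)    [7 ≡ 1 mod 3]
  = -1    [(1/3) = 1]
Product: (0)·(-1) = 0.

0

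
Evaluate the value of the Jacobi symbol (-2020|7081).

Pull out -1: (-2020|7081) = (-1|7081)·(2020|7081). Since 7081 ≡ 1 (mod 4), (-1|7081) = +1. Now have (2020|7081).
Factor out 2: 2020 = 2^2·505. Since 7081 ≡ 1 (mod 8), (2|7081) = +1, and (2|7081)^2 = +1. Now have (505|7081).
505 ≡ 1 (mod 4), so quadratic reciprocity gives (505|7081) = (7081|505). Reduce: 7081 ≡ 11 (mod 505). Now have (11|505).
505 ≡ 1 (mod 4), so quadratic reciprocity gives (11|505) = (505|11). Reduce: 505 ≡ 10 (mod 11). Now have (10|11).
Factor out 2: 10 = 2·5. Since 11 ≡ 3 (mod 8), (2|11) = -1. Now have -(5|11).
5 ≡ 1 (mod 4), so quadratic reciprocity gives (5|11) = (11|5). Reduce: 11 ≡ 1 (mod 5). Now have -(1|5).
(1|5) = 1. Collecting the sign factors: -1.

-1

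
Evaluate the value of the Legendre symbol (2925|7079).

-1

2925 ≡ 1 (mod 4), so quadratic reciprocity gives (2925|7079) = (7079|2925). Reduce: 7079 ≡ 1229 (mod 2925). Now have (1229|2925).
1229 ≡ 1 (mod 4), so quadratic reciprocity gives (1229|2925) = (2925|1229). Reduce: 2925 ≡ 467 (mod 1229). Now have (467|1229).
1229 ≡ 1 (mod 4), so quadratic reciprocity gives (467|1229) = (1229|467). Reduce: 1229 ≡ 295 (mod 467). Now have (295|467).
Both 295 ≡ 3 and 467 ≡ 3 (mod 4), so reciprocity gives (295|467) = -(467|295). Reduce: 467 ≡ 172 (mod 295). Now have -(172|295).
Factor out 2: 172 = 2^2·43. Since 295 ≡ 7 (mod 8), (2|295) = +1, and (2|295)^2 = +1. Now have -(43|295).
Both 43 ≡ 3 and 295 ≡ 3 (mod 4), so reciprocity gives (43|295) = -(295|43). Reduce: 295 ≡ 37 (mod 43). Now have (37|43).
37 ≡ 1 (mod 4), so quadratic reciprocity gives (37|43) = (43|37). Reduce: 43 ≡ 6 (mod 37). Now have (6|37).
Factor out 2: 6 = 2·3. Since 37 ≡ 5 (mod 8), (2|37) = -1. Now have -(3|37).
37 ≡ 1 (mod 4), so quadratic reciprocity gives (3|37) = (37|3). Reduce: 37 ≡ 1 (mod 3). Now have -(1|3).
(1|3) = 1. Collecting the sign factors: -1.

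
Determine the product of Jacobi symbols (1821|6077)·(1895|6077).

-1

By multiplicativity, (1821·1895|6077) = (1821|6077)·(1895|6077).
First factor (1821|6077):
1821 ≡ 1 (mod 4), so quadratic reciprocity gives (1821|6077) = (6077|1821). Reduce: 6077 ≡ 614 (mod 1821). Now have (614|1821).
Factor out 2: 614 = 2·307. Since 1821 ≡ 5 (mod 8), (2|1821) = -1. Now have -(307|1821).
1821 ≡ 1 (mod 4), so quadratic reciprocity gives (307|1821) = (1821|307). Reduce: 1821 ≡ 286 (mod 307). Now have -(286|307).
Factor out 2: 286 = 2·143. Since 307 ≡ 3 (mod 8), (2|307) = -1. Now have (143|307).
Both 143 ≡ 3 and 307 ≡ 3 (mod 4), so reciprocity gives (143|307) = -(307|143). Reduce: 307 ≡ 21 (mod 143). Now have -(21|143).
21 ≡ 1 (mod 4), so quadratic reciprocity gives (21|143) = (143|21). Reduce: 143 ≡ 17 (mod 21). Now have -(17|21).
17 ≡ 1 (mod 4), so quadratic reciprocity gives (17|21) = (21|17). Reduce: 21 ≡ 4 (mod 17). Now have -(4|17).
Factor out 2: 4 = 2^2. Since 17 ≡ 1 (mod 8), (2|17) = +1, and (2|17)^2 = +1. Now have -(1|17).
(1|17) = 1. Collecting the sign factors: -1.
Second factor (1895|6077):
6077 ≡ 1 (mod 4), so quadratic reciprocity gives (1895|6077) = (6077|1895). Reduce: 6077 ≡ 392 (mod 1895). Now have (392|1895).
Factor out 2: 392 = 2^3·49. Since 1895 ≡ 7 (mod 8), (2|1895) = +1, and (2|1895)^3 = +1. Now have (49|1895).
49 ≡ 1 (mod 4), so quadratic reciprocity gives (49|1895) = (1895|49). Reduce: 1895 ≡ 33 (mod 49). Now have (33|49).
33 ≡ 1 (mod 4), so quadratic reciprocity gives (33|49) = (49|33). Reduce: 49 ≡ 16 (mod 33). Now have (16|33).
Factor out 2: 16 = 2^4. Since 33 ≡ 1 (mod 8), (2|33) = +1, and (2|33)^4 = +1. Now have (1|33).
(1|33) = 1. Collecting the sign factors: 1.
Product: (-1)·(1) = -1.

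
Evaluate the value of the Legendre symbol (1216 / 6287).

-1

Factor out 2: 1216 = 2^6·19. Since 6287 ≡ 7 (mod 8), (2 / 6287) = +1, and (2 / 6287)^6 = +1. Now have (19 / 6287).
Both 19 ≡ 3 and 6287 ≡ 3 (mod 4), so reciprocity gives (19 / 6287) = -(6287 / 19). Reduce: 6287 ≡ 17 (mod 19). Now have -(17 / 19).
17 ≡ 1 (mod 4), so quadratic reciprocity gives (17 / 19) = (19 / 17). Reduce: 19 ≡ 2 (mod 17). Now have -(2 / 17).
Factor out 2: 2 = 2. Since 17 ≡ 1 (mod 8), (2 / 17) = +1. Now have -(1 / 17).
(1 / 17) = 1. Collecting the sign factors: -1.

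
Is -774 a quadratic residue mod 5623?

no

Pull out -1: (-774/5623) = (-1/5623)·(774/5623). Since 5623 ≡ 3 (mod 4), (-1/5623) = -1. Now have -(774/5623).
Factor out 2: 774 = 2·387. Since 5623 ≡ 7 (mod 8), (2/5623) = +1. Now have -(387/5623).
Both 387 ≡ 3 and 5623 ≡ 3 (mod 4), so reciprocity gives (387/5623) = -(5623/387). Reduce: 5623 ≡ 205 (mod 387). Now have (205/387).
205 ≡ 1 (mod 4), so quadratic reciprocity gives (205/387) = (387/205). Reduce: 387 ≡ 182 (mod 205). Now have (182/205).
Factor out 2: 182 = 2·91. Since 205 ≡ 5 (mod 8), (2/205) = -1. Now have -(91/205).
205 ≡ 1 (mod 4), so quadratic reciprocity gives (91/205) = (205/91). Reduce: 205 ≡ 23 (mod 91). Now have -(23/91).
Both 23 ≡ 3 and 91 ≡ 3 (mod 4), so reciprocity gives (23/91) = -(91/23). Reduce: 91 ≡ 22 (mod 23). Now have (22/23).
Factor out 2: 22 = 2·11. Since 23 ≡ 7 (mod 8), (2/23) = +1. Now have (11/23).
Both 11 ≡ 3 and 23 ≡ 3 (mod 4), so reciprocity gives (11/23) = -(23/11). Reduce: 23 ≡ 1 (mod 11). Now have -(1/11).
(1/11) = 1. Collecting the sign factors: -1.
(-774/5623) = -1, and 5623 is prime, so -774 is not a quadratic residue mod 5623.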